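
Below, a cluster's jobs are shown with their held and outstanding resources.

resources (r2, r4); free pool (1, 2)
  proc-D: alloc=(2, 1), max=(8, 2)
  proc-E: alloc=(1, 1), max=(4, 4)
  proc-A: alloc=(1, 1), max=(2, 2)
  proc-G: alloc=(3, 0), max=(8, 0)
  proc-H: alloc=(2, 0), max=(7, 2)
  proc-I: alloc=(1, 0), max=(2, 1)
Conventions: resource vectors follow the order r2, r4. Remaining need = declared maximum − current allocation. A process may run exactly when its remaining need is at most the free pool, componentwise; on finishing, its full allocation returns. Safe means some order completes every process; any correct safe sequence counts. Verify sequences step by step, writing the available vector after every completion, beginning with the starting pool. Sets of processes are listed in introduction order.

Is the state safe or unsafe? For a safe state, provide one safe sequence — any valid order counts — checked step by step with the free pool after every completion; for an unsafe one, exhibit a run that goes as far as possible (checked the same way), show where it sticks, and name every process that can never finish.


UNSAFE — no complete ordering exists.
Key observation: after proc-I, proc-A, proc-E complete, (4, 4) is the best the pool ever gets, yet each leftover process wants more r2.
Going as far as possible: proc-I, proc-A, proc-E; after that, nothing fits. Verifying each step:
  pool = (1, 2)
  run proc-I (needs (1, 1), free (1, 2)); after release of (1, 0) the pool is (2, 2)
  run proc-A (needs (1, 1), free (2, 2)); after release of (1, 1) the pool is (3, 3)
  run proc-E (needs (3, 3), free (3, 3)); after release of (1, 1) the pool is (4, 4)
  proc-D cannot run: need (6, 1) vs free (4, 4) (insufficient r2)
  proc-G cannot run: need (5, 0) vs free (4, 4) (insufficient r2)
  proc-H cannot run: need (5, 2) vs free (4, 4) (insufficient r2)
Processes that can never finish: proc-D, proc-G and proc-H.


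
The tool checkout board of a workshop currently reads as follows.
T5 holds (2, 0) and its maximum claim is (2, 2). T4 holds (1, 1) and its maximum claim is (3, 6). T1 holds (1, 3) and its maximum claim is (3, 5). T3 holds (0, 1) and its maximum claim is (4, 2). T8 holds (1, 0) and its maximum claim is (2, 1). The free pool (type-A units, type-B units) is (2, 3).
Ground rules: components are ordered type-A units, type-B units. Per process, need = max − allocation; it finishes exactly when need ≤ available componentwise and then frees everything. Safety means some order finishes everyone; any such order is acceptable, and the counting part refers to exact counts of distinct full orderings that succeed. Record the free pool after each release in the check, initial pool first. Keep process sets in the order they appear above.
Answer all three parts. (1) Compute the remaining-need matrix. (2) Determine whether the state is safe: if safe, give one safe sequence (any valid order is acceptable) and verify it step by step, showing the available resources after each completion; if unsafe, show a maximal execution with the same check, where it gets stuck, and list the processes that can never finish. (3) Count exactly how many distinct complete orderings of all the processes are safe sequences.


(1) Outstanding need per process (order type-A units, type-B units):
  T5: (0, 2)
  T4: (2, 5)
  T1: (2, 2)
  T3: (4, 1)
  T8: (1, 1)
(2) SAFE, for example via the order T8, T5, T1, T4, T3.
Key observation: no step in this order meets a requested resource exactly; the smallest headroom is 1, first reached at T8 (need (1, 1), pool (2, 3)).
Verifying each step:
  pool = (2, 3)
  run T8 (needs (1, 1), free (2, 3)); after release of (1, 0) the pool is (3, 3)
  run T5 (needs (0, 2), free (3, 3)); after release of (2, 0) the pool is (5, 3)
  run T1 (needs (2, 2), free (5, 3)); after release of (1, 3) the pool is (6, 6)
  run T4 (needs (2, 5), free (6, 6)); after release of (1, 1) the pool is (7, 7)
  run T3 (needs (4, 1), free (7, 7)); after release of (0, 1) the pool is (7, 8)
(3) The exact count: 39 of the possible complete orderings are safe sequences.


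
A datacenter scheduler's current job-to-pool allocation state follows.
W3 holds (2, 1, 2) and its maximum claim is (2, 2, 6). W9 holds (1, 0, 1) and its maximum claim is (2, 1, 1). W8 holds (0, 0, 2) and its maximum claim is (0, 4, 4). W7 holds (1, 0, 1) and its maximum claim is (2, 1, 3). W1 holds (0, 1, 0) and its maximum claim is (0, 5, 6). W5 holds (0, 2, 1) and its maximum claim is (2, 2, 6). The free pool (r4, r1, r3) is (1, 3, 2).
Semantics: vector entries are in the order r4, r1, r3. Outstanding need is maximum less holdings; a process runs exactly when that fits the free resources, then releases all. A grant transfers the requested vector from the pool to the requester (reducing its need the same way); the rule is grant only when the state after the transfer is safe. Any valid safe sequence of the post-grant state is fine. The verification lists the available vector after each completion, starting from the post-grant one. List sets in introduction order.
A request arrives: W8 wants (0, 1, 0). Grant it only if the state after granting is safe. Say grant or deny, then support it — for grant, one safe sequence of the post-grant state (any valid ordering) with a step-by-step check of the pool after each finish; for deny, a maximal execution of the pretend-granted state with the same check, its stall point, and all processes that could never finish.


GRANT — the state after the grant stays safe, e.g. via W7, W9, W3, W8, W5, W1.
Key observation: the transfer keeps a workable pool ((1, 2, 2)); W7 starts the safe sequence.
Step-by-step check of the post-grant state:
  pool = (1, 2, 2)
  W7 needs (1, 1, 2) <= (1, 2, 2) -> finishes; pool += (1, 0, 1) = (2, 2, 3)
  W9 needs (1, 1, 0) <= (2, 2, 3) -> finishes; pool += (1, 0, 1) = (3, 2, 4)
  W3 needs (0, 1, 4) <= (3, 2, 4) -> finishes; pool += (2, 1, 2) = (5, 3, 6)
  W8 needs (0, 3, 2) <= (5, 3, 6) -> finishes; pool += (0, 1, 2) = (5, 4, 8)
  W5 needs (2, 0, 5) <= (5, 4, 8) -> finishes; pool += (0, 2, 1) = (5, 6, 9)
  W1 needs (0, 4, 6) <= (5, 6, 9) -> finishes; pool += (0, 1, 0) = (5, 7, 9)


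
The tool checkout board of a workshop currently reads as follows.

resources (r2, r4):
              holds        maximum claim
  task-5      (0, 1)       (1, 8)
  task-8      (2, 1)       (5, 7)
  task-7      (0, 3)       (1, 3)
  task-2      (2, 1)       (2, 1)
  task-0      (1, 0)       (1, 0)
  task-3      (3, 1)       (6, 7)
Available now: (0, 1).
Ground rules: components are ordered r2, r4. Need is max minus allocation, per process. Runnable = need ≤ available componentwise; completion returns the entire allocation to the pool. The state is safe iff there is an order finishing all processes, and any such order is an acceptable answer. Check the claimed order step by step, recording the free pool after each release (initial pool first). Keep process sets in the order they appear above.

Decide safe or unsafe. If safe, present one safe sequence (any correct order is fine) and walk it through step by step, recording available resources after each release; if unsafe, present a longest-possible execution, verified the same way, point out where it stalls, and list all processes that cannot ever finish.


UNSAFE — no complete ordering exists.
Key observation: the pool after task-2, task-0, task-7 is (3, 5); every surviving request exceeds it in r4, so progress ends there.
The run task-2, task-0, task-7 cannot be extended any further. Check, step by step:
  pool = (0, 1)
  task-2 needs (0, 0) <= (0, 1) -> finishes; pool += (2, 1) = (2, 2)
  task-0 needs (0, 0) <= (2, 2) -> finishes; pool += (1, 0) = (3, 2)
  task-7 needs (1, 0) <= (3, 2) -> finishes; pool += (0, 3) = (3, 5)
  blocked: task-5 wants (1, 7), pool (3, 5) — not enough r4
  blocked: task-8 wants (3, 6), pool (3, 5) — not enough r4
  blocked: task-3 wants (3, 6), pool (3, 5) — not enough r4
Processes that can never finish: task-5, task-8 and task-3.


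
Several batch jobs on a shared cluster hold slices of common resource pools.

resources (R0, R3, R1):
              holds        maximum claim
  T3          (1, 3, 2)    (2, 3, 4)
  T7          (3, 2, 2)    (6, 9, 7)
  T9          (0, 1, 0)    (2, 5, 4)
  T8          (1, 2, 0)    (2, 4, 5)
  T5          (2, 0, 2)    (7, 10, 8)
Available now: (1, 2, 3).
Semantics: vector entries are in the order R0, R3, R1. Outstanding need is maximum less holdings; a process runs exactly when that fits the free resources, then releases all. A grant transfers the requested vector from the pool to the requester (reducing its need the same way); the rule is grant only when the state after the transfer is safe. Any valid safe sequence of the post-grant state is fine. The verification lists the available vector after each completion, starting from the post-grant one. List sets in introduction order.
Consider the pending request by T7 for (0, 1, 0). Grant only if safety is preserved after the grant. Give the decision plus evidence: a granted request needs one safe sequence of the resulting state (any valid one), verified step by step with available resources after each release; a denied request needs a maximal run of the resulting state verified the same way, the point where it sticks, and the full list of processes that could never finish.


GRANT — the state after the grant stays safe, e.g. via T3, T8, T7, T9, T5.
Key observation: even at the reduced pool (1, 1, 3), T3 fits immediately, so safety survives the grant.
Check on the post-grant state, step by step:
  pool = (1, 1, 3)
  run T3 (needs (1, 0, 2), free (1, 1, 3)); after release of (1, 3, 2) the pool is (2, 4, 5)
  run T8 (needs (1, 2, 5), free (2, 4, 5)); after release of (1, 2, 0) the pool is (3, 6, 5)
  run T7 (needs (3, 6, 5), free (3, 6, 5)); after release of (3, 3, 2) the pool is (6, 9, 7)
  run T9 (needs (2, 4, 4), free (6, 9, 7)); after release of (0, 1, 0) the pool is (6, 10, 7)
  run T5 (needs (5, 10, 6), free (6, 10, 7)); after release of (2, 0, 2) the pool is (8, 10, 9)


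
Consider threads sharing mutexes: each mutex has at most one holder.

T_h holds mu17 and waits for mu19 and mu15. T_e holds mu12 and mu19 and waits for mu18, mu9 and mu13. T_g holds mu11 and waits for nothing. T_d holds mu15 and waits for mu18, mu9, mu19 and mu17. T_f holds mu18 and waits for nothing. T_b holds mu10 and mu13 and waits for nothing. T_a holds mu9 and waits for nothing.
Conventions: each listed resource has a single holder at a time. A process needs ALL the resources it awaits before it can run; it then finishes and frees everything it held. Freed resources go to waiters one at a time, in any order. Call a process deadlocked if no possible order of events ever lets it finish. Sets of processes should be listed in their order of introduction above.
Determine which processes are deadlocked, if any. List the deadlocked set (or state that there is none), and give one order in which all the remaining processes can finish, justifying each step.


Deadlocked set: T_h and T_d.
Key observation: along T_h -> T_d -> T_h, each member waits on what the next one holds — a deadlock; no other process is dragged down with it.
One completion order for the rest: T_f, T_b, T_a, T_e, T_g.
Check, step by step:
  T_f waits on nothing -> runs at once and releases mu18
  T_b waits on nothing -> runs at once and releases mu10 and mu13
  T_a waits on nothing -> runs at once and releases mu9
  T_e: everything it awaited (mu18, mu9 and mu13) is free; runs, freeing mu12 and mu19
  T_g waits on nothing -> runs at once and releases mu11


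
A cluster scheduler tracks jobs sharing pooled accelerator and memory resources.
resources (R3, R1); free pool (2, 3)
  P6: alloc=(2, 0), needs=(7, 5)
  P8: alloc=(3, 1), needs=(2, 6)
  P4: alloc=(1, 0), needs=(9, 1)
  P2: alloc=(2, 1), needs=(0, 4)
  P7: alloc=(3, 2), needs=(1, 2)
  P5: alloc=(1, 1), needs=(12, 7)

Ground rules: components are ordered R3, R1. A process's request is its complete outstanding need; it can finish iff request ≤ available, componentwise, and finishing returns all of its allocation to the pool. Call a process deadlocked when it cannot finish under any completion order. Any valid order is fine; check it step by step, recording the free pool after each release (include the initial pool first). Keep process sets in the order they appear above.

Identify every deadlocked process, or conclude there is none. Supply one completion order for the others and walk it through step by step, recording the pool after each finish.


Nothing here is deadlocked.
Key observation: starting with P7, each completion frees enough for the next — no one is permanently blocked.
A valid finishing order for the others: P7, P2, P8, P6, P4, P5. Verifying each step:
  pool = (2, 3)
  P7 needs (1, 2) <= (2, 3) -> finishes; pool += (3, 2) = (5, 5)
  P2 needs (0, 4) <= (5, 5) -> finishes; pool += (2, 1) = (7, 6)
  P8 needs (2, 6) <= (7, 6) -> finishes; pool += (3, 1) = (10, 7)
  P6 needs (7, 5) <= (10, 7) -> finishes; pool += (2, 0) = (12, 7)
  P4 needs (9, 1) <= (12, 7) -> finishes; pool += (1, 0) = (13, 7)
  P5 needs (12, 7) <= (13, 7) -> finishes; pool += (1, 1) = (14, 8)


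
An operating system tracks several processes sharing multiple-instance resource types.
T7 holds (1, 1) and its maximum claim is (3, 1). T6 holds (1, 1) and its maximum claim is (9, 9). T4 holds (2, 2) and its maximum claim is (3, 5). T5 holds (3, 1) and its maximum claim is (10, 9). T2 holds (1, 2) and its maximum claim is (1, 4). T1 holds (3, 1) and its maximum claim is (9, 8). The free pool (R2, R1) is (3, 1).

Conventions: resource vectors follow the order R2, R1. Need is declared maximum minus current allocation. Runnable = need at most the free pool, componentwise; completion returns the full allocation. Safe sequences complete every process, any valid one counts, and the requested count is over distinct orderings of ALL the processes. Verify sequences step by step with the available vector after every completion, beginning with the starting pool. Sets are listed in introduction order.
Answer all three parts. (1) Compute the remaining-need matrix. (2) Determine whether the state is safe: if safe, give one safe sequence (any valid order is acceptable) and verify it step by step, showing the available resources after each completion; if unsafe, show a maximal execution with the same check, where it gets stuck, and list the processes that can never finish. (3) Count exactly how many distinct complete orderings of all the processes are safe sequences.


(1) Outstanding need per process (order R2, R1):
  T7: (2, 0)
  T6: (8, 8)
  T4: (1, 3)
  T5: (7, 8)
  T2: (0, 2)
  T1: (6, 7)
(2) UNSAFE.
Key observation: T7, T2, T4 can finish, but then (7, 6) is all there is, and the blocked group's R1 demands exceed it.
The run T7, T2, T4 cannot be extended any further. Verifying each step:
  pool = (3, 1)
  T7 needs (2, 0) <= (3, 1) -> finishes; pool += (1, 1) = (4, 2)
  T2 needs (0, 2) <= (4, 2) -> finishes; pool += (1, 2) = (5, 4)
  T4 needs (1, 3) <= (5, 4) -> finishes; pool += (2, 2) = (7, 6)
  T6 still needs (8, 8) but only (7, 6) is free — short on R2 and R1
  T5 still needs (7, 8) but only (7, 6) is free — short on R1
  T1 still needs (6, 7) but only (7, 6) is free — short on R1
Processes that can never finish: T6, T5 and T1.
(3) The exact count: 0 of the possible complete orderings are safe sequences.


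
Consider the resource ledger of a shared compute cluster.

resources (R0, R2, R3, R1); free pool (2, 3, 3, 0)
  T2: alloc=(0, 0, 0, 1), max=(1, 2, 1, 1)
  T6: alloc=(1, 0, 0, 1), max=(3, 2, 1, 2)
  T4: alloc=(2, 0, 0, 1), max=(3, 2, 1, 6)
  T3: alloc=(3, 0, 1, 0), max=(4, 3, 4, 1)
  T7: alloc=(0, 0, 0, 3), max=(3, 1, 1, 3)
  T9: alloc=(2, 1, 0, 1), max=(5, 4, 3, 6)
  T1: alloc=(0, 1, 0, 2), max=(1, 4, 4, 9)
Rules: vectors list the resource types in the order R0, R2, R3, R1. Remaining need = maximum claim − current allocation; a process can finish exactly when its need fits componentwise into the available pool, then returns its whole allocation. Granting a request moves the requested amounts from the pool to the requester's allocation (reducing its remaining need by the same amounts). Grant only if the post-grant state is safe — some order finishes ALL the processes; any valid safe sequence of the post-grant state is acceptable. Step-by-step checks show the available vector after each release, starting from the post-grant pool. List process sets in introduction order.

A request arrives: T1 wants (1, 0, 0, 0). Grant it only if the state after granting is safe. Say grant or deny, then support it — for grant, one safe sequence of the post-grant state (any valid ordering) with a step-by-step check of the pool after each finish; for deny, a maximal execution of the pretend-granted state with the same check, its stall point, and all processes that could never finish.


GRANT. The post-grant state is safe; one safe sequence: T2, T3, T7, T6, T4, T9, T1.
Key observation: after the grant the pool drops to (1, 3, 3, 0), which still lets T2 finish first and unwind the rest.
Step-by-step check of the post-grant state:
  pool = (1, 3, 3, 0)
  T2 needs (1, 2, 1, 0) <= (1, 3, 3, 0) -> finishes; pool += (0, 0, 0, 1) = (1, 3, 3, 1)
  T3 needs (1, 3, 3, 1) <= (1, 3, 3, 1) -> finishes; pool += (3, 0, 1, 0) = (4, 3, 4, 1)
  T7 needs (3, 1, 1, 0) <= (4, 3, 4, 1) -> finishes; pool += (0, 0, 0, 3) = (4, 3, 4, 4)
  T6 needs (2, 2, 1, 1) <= (4, 3, 4, 4) -> finishes; pool += (1, 0, 0, 1) = (5, 3, 4, 5)
  T4 needs (1, 2, 1, 5) <= (5, 3, 4, 5) -> finishes; pool += (2, 0, 0, 1) = (7, 3, 4, 6)
  T9 needs (3, 3, 3, 5) <= (7, 3, 4, 6) -> finishes; pool += (2, 1, 0, 1) = (9, 4, 4, 7)
  T1 needs (0, 3, 4, 7) <= (9, 4, 4, 7) -> finishes; pool += (1, 1, 0, 2) = (10, 5, 4, 9)


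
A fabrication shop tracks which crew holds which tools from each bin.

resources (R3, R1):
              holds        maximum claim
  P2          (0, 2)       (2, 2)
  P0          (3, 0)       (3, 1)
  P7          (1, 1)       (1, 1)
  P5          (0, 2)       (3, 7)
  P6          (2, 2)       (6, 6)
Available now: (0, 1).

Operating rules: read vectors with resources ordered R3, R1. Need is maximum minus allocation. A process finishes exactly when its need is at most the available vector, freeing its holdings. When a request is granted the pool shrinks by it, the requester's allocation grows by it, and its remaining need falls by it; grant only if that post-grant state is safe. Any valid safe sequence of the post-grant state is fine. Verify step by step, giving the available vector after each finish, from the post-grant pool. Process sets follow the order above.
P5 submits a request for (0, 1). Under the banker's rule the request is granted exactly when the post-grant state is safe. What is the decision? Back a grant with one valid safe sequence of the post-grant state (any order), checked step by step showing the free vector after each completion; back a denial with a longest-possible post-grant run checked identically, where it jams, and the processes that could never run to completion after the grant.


DENY: after the grant no complete ordering would exist.
Key observation: P7, P0, P2 can finish, but then (4, 3) is all there is, and the blocked group's R1 demands exceed it.
On the post-grant state, P7, P0, P2 is a maximal run — nothing extends it. Verifying each step:
  pool = (0, 0)
  P7: need (0, 0) fits (0, 0); releases (1, 1), pool now (1, 1)
  P0: need (0, 1) fits (1, 1); releases (3, 0), pool now (4, 1)
  P2: need (2, 0) fits (4, 1); releases (0, 2), pool now (4, 3)
  P5 cannot run: need (3, 4) vs free (4, 3) (insufficient R1)
  P6 cannot run: need (4, 4) vs free (4, 3) (insufficient R1)
Post-grant, the permanently blocked set is P5 and P6.


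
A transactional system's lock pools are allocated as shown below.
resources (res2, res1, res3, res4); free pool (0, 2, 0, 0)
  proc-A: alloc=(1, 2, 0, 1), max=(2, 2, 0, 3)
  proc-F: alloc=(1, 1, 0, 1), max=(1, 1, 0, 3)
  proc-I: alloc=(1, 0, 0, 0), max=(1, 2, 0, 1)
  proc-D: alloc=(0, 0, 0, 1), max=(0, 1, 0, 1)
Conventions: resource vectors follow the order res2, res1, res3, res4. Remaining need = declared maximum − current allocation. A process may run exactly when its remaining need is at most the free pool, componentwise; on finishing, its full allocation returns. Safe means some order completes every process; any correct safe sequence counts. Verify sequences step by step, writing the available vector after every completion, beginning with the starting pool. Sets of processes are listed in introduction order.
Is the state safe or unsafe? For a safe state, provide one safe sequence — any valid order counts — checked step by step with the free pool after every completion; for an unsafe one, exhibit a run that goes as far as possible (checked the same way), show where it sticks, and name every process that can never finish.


UNSAFE.
Key observation: the pool after proc-D, proc-I is (1, 2, 0, 1); every surviving request exceeds it in res4, so progress ends there.
Going as far as possible: proc-D, proc-I; after that, nothing fits. Step-by-step check:
  pool = (0, 2, 0, 0)
  proc-D needs (0, 1, 0, 0) <= (0, 2, 0, 0) -> finishes; pool += (0, 0, 0, 1) = (0, 2, 0, 1)
  proc-I needs (0, 2, 0, 1) <= (0, 2, 0, 1) -> finishes; pool += (1, 0, 0, 0) = (1, 2, 0, 1)
  proc-A cannot run: need (1, 0, 0, 2) vs free (1, 2, 0, 1) (insufficient res4)
  proc-F cannot run: need (0, 0, 0, 2) vs free (1, 2, 0, 1) (insufficient res4)
Never able to finish: proc-A and proc-F.


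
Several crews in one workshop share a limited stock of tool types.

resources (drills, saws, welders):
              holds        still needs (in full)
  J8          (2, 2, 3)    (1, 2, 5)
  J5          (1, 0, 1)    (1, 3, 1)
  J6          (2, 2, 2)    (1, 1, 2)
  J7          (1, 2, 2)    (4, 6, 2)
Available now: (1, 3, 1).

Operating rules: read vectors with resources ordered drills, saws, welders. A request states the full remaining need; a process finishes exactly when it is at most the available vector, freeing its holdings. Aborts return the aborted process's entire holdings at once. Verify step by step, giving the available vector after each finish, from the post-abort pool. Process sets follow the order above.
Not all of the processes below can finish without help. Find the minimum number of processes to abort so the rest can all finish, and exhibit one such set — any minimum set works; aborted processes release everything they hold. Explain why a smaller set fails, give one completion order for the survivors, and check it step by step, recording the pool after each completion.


The answer: abort J8.
Key observation: no ordering could ever have run J7 before the abort of J8; with (2, 2, 3) back in the pool it fits at step 2.
Why nothing smaller works: aborting no one leaves the state deadlocked as given.
One survivor order: J6, J7, J5. Verifying each step (post-abort pool first):
  pool = (3, 5, 4)
  J6 needs (1, 1, 2) <= (3, 5, 4) -> finishes; pool += (2, 2, 2) = (5, 7, 6)
  J7 needs (4, 6, 2) <= (5, 7, 6) -> finishes; pool += (1, 2, 2) = (6, 9, 8)
  J5 needs (1, 3, 1) <= (6, 9, 8) -> finishes; pool += (1, 0, 1) = (7, 9, 9)


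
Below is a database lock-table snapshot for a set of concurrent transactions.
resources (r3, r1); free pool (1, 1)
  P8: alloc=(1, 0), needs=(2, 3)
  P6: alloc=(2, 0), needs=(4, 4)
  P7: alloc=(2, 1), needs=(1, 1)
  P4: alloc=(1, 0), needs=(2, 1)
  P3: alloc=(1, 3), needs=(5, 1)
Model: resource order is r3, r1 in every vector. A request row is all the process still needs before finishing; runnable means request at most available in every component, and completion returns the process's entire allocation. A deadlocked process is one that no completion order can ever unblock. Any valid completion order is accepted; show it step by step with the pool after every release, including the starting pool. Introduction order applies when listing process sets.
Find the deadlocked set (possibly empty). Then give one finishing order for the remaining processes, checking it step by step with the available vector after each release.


The deadlocked set is P8, P6 and P3.
Key observation: after P7, P4 the pool peaks at (4, 2), and each blocked process is short somewhere: P8 on r1; P6 on r1; P3 on r3.
One completion order for the rest: P7, P4. Verifying each step:
  pool = (1, 1)
  run P7 (needs (1, 1), free (1, 1)); after release of (2, 1) the pool is (3, 2)
  run P4 (needs (2, 1), free (3, 2)); after release of (1, 0) the pool is (4, 2)
None of the blocked processes ever fits:
  P8 cannot run: need (2, 3) vs free (4, 2) (insufficient r1)
  P6 cannot run: need (4, 4) vs free (4, 2) (insufficient r1)
  P3 cannot run: need (5, 1) vs free (4, 2) (insufficient r3)


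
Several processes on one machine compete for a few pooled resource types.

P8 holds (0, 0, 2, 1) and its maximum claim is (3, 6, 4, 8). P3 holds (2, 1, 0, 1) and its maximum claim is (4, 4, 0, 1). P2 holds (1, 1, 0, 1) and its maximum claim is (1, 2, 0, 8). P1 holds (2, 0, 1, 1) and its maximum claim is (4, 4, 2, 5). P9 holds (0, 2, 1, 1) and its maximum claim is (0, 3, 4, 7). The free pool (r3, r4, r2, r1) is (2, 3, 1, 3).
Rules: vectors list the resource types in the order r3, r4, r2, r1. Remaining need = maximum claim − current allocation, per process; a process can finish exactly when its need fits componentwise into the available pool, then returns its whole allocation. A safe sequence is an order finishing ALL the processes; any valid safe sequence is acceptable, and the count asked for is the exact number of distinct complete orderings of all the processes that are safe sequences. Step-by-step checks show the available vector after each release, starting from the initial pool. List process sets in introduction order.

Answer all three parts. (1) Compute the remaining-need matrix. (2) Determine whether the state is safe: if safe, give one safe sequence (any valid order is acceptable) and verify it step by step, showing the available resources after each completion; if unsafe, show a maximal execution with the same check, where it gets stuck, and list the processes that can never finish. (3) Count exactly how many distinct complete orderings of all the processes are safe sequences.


(1) Remaining need (order r3, r4, r2, r1):
  P8: (3, 6, 2, 7)
  P3: (2, 3, 0, 0)
  P2: (0, 1, 0, 7)
  P1: (2, 4, 1, 4)
  P9: (0, 1, 3, 6)
(2) The state is UNSAFE.
Key observation: once P3, P1 finish, the pool peaks at (6, 4, 2, 5) — and every remaining process still needs more r1 than that.
The run P3, P1 cannot be extended any further. Walking it through:
  pool = (2, 3, 1, 3)
  run P3 (needs (2, 3, 0, 0), free (2, 3, 1, 3)); after release of (2, 1, 0, 1) the pool is (4, 4, 1, 4)
  run P1 (needs (2, 4, 1, 4), free (4, 4, 1, 4)); after release of (2, 0, 1, 1) the pool is (6, 4, 2, 5)
  P8 cannot run: need (3, 6, 2, 7) vs free (6, 4, 2, 5) (insufficient r4 and r1)
  P2 cannot run: need (0, 1, 0, 7) vs free (6, 4, 2, 5) (insufficient r1)
  P9 cannot run: need (0, 1, 3, 6) vs free (6, 4, 2, 5) (insufficient r2 and r1)
Processes that can never finish: P8, P2 and P9.
(3) Precisely 0 of the possible complete orderings are safe sequences.


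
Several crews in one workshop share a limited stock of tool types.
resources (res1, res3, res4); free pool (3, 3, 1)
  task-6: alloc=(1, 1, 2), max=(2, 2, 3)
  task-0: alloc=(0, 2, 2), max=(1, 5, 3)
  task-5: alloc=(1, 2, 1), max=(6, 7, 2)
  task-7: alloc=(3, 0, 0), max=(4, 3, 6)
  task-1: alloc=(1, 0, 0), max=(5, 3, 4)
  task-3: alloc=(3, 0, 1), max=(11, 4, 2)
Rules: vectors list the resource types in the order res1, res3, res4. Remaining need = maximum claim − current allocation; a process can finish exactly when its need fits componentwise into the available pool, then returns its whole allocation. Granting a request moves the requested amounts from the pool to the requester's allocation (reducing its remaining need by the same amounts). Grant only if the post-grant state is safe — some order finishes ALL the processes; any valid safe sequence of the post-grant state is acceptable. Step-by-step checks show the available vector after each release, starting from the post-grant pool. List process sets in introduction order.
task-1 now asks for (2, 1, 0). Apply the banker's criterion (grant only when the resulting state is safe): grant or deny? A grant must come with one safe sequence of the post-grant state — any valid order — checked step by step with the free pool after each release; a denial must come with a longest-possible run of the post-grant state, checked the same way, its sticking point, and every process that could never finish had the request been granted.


GRANT: granting preserves safety; a valid post-grant sequence is task-6, task-0, task-1, task-5, task-7, task-3.
Key observation: with (1, 2, 1) left after the transfer, task-6 can run at once — the state stays safe.
Verifying the post-grant state step by step:
  pool = (1, 2, 1)
  task-6: need (1, 1, 1) fits (1, 2, 1); releases (1, 1, 2), pool now (2, 3, 3)
  task-0: need (1, 3, 1) fits (2, 3, 3); releases (0, 2, 2), pool now (2, 5, 5)
  task-1: need (2, 2, 4) fits (2, 5, 5); releases (3, 1, 0), pool now (5, 6, 5)
  task-5: need (5, 5, 1) fits (5, 6, 5); releases (1, 2, 1), pool now (6, 8, 6)
  task-7: need (1, 3, 6) fits (6, 8, 6); releases (3, 0, 0), pool now (9, 8, 6)
  task-3: need (8, 4, 1) fits (9, 8, 6); releases (3, 0, 1), pool now (12, 8, 7)


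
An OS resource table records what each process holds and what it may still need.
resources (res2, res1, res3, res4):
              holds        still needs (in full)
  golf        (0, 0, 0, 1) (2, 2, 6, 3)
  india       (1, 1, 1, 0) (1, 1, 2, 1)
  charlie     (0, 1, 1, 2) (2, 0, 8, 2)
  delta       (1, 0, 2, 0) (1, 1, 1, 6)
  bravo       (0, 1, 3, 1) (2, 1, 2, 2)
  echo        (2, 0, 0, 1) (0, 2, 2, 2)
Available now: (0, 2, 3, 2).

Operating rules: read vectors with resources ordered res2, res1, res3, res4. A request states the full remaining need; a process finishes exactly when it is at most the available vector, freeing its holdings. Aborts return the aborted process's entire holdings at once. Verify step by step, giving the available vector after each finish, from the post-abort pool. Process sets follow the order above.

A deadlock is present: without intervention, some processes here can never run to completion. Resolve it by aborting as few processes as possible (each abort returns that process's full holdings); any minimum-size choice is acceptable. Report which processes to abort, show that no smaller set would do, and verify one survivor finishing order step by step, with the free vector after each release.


Abort delta.
Key observation: aborting delta returns (1, 0, 2, 0), and charlie — hopeless before — runs at step 5 with the returned capacity in the pool.
Why nothing smaller works: aborting no one leaves the state deadlocked as given.
One survivor order: echo, india, bravo, golf, charlie. Walking it through (post-abort pool first):
  pool = (1, 2, 5, 2)
  echo needs (0, 2, 2, 2) <= (1, 2, 5, 2) -> finishes; pool += (2, 0, 0, 1) = (3, 2, 5, 3)
  india needs (1, 1, 2, 1) <= (3, 2, 5, 3) -> finishes; pool += (1, 1, 1, 0) = (4, 3, 6, 3)
  bravo needs (2, 1, 2, 2) <= (4, 3, 6, 3) -> finishes; pool += (0, 1, 3, 1) = (4, 4, 9, 4)
  golf needs (2, 2, 6, 3) <= (4, 4, 9, 4) -> finishes; pool += (0, 0, 0, 1) = (4, 4, 9, 5)
  charlie needs (2, 0, 8, 2) <= (4, 4, 9, 5) -> finishes; pool += (0, 1, 1, 2) = (4, 5, 10, 7)


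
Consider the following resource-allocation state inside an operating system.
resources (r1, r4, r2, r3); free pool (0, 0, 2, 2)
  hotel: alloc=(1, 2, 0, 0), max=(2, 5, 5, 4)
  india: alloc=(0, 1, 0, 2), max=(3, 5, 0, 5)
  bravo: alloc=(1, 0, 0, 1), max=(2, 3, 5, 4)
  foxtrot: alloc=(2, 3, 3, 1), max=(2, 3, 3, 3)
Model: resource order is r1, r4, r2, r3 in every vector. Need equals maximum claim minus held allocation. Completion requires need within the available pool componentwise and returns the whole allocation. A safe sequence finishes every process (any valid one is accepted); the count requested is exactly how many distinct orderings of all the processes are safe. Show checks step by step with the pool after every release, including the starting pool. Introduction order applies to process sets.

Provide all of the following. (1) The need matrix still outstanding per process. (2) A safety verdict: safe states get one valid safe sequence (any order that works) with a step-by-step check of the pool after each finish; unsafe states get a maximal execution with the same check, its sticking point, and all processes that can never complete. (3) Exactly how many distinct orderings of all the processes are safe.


(1) Outstanding need per process (order r1, r4, r2, r3):
  hotel: (1, 3, 5, 4)
  india: (3, 4, 0, 3)
  bravo: (1, 3, 5, 3)
  foxtrot: (0, 0, 0, 2)
(2) SAFE. One safe sequence: foxtrot, bravo, hotel, india.
Key observation: foxtrot marks the first exact bind of the order: its need (0, 0, 0, 2) fits the free (0, 0, 2, 2) with zero slack on a requested resource.
Walking it through:
  pool = (0, 0, 2, 2)
  foxtrot: need (0, 0, 0, 2) fits (0, 0, 2, 2); releases (2, 3, 3, 1), pool now (2, 3, 5, 3)
  bravo: need (1, 3, 5, 3) fits (2, 3, 5, 3); releases (1, 0, 0, 1), pool now (3, 3, 5, 4)
  hotel: need (1, 3, 5, 4) fits (3, 3, 5, 4); releases (1, 2, 0, 0), pool now (4, 5, 5, 4)
  india: need (3, 4, 0, 3) fits (4, 5, 5, 4); releases (0, 1, 0, 2), pool now (4, 6, 5, 6)
(3) Precisely 1 of the possible complete orderings is a safe sequence.


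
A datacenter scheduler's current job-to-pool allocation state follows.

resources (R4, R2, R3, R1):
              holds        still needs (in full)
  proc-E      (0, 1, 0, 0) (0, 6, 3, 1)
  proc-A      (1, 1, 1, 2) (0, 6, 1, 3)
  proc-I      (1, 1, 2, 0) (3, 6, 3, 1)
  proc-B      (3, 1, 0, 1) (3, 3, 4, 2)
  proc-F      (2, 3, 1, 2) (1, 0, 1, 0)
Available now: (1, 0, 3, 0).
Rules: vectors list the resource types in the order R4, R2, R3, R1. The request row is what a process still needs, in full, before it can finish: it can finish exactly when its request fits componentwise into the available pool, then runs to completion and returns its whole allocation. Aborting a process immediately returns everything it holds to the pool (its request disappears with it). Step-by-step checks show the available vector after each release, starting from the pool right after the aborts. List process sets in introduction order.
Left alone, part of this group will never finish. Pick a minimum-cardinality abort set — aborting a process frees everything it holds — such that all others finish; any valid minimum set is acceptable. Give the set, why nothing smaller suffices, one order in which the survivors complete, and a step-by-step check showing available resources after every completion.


The answer: abort proc-E and proc-A.
Key observation: the returned (1, 2, 1, 2) from proc-E and proc-A is what brings proc-I — unrunnable before, under any order — into play at step 3.
No one abort is enough; case by case: proc-E alone leaves proc-A blocked (short on R2); proc-A alone leaves proc-E blocked (short on R2); proc-I alone leaves proc-E blocked (short on R2); proc-B alone leaves proc-E blocked (short on R2); proc-F alone leaves proc-E blocked (short on R2).
One survivor order: proc-F, proc-B, proc-I. Verifying each step (post-abort pool first):
  pool = (2, 2, 4, 2)
  proc-F needs (1, 0, 1, 0) <= (2, 2, 4, 2) -> finishes; pool += (2, 3, 1, 2) = (4, 5, 5, 4)
  proc-B needs (3, 3, 4, 2) <= (4, 5, 5, 4) -> finishes; pool += (3, 1, 0, 1) = (7, 6, 5, 5)
  proc-I needs (3, 6, 3, 1) <= (7, 6, 5, 5) -> finishes; pool += (1, 1, 2, 0) = (8, 7, 7, 5)


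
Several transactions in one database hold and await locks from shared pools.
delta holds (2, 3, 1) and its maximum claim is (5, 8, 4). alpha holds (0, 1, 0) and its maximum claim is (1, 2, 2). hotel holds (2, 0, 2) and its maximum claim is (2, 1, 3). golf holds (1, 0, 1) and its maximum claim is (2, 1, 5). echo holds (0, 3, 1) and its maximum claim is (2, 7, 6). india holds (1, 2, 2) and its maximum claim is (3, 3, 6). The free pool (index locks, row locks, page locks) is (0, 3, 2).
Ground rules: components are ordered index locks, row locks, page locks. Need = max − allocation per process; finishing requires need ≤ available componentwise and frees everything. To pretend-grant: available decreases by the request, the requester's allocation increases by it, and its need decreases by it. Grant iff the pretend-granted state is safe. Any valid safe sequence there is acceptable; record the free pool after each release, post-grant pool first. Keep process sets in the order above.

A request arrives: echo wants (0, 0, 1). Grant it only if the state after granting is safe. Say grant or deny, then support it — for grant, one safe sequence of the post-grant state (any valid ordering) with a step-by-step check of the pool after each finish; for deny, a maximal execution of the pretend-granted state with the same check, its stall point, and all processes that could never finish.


DENY: after the grant no complete ordering would exist.
Key observation: after hotel, alpha the pool peaks at (2, 4, 3), and each blocked process is short somewhere: delta on index locks, row locks; golf on page locks; echo on page locks; india on page locks.
After a pretend grant, a maximal execution: hotel, alpha — then nothing else fits. Walking it through:
  pool = (0, 3, 1)
  run hotel (needs (0, 1, 1), free (0, 3, 1)); after release of (2, 0, 2) the pool is (2, 3, 3)
  run alpha (needs (1, 1, 2), free (2, 3, 3)); after release of (0, 1, 0) the pool is (2, 4, 3)
  delta cannot run: need (3, 5, 3) vs free (2, 4, 3) (insufficient index locks and row locks)
  golf cannot run: need (1, 1, 4) vs free (2, 4, 3) (insufficient page locks)
  echo cannot run: need (2, 4, 4) vs free (2, 4, 3) (insufficient page locks)
  india cannot run: need (2, 1, 4) vs free (2, 4, 3) (insufficient page locks)
Had the request been granted, delta, golf, echo and india could never finish.


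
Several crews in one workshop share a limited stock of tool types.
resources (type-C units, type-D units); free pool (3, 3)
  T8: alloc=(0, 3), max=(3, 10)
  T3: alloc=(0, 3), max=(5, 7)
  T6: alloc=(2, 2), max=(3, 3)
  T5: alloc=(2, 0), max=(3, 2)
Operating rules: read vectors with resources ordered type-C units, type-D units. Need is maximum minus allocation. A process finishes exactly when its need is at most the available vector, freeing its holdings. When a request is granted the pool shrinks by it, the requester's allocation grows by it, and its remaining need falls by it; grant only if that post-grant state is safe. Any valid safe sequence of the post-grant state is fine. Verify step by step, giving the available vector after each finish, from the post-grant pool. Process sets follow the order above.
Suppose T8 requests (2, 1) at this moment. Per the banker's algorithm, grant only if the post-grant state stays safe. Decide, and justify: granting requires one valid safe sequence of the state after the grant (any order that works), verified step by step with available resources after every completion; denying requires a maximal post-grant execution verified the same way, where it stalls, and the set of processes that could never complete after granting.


GRANT — the state after the grant stays safe, e.g. via T6, T5, T3, T8.
Key observation: after the grant the pool drops to (1, 2), which still lets T6 finish first and unwind the rest.
Step-by-step check of the post-grant state:
  pool = (1, 2)
  T6: need (1, 1) fits (1, 2); releases (2, 2), pool now (3, 4)
  T5: need (1, 2) fits (3, 4); releases (2, 0), pool now (5, 4)
  T3: need (5, 4) fits (5, 4); releases (0, 3), pool now (5, 7)
  T8: need (1, 6) fits (5, 7); releases (2, 4), pool now (7, 11)


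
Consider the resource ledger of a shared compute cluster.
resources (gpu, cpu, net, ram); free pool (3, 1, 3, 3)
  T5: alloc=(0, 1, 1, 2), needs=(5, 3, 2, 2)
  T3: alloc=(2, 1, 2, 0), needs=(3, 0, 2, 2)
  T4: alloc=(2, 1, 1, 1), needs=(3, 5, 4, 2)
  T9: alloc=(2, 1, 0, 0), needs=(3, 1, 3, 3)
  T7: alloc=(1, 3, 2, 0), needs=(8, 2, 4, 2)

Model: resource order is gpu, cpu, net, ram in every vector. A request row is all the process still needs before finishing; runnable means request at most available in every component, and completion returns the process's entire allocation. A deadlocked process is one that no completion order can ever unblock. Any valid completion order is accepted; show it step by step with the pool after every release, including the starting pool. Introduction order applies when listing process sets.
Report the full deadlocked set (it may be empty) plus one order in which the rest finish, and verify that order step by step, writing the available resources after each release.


Deadlocked set: T4 and T7.
Key observation: after T9, T3, T5 the pool peaks at (7, 4, 6, 5), and each blocked process is short somewhere: T4 on cpu; T7 on gpu.
A valid finishing order for the others: T9, T3, T5. Step-by-step check:
  pool = (3, 1, 3, 3)
  T9 needs (3, 1, 3, 3) <= (3, 1, 3, 3) -> finishes; pool += (2, 1, 0, 0) = (5, 2, 3, 3)
  T3 needs (3, 0, 2, 2) <= (5, 2, 3, 3) -> finishes; pool += (2, 1, 2, 0) = (7, 3, 5, 3)
  T5 needs (5, 3, 2, 2) <= (7, 3, 5, 3) -> finishes; pool += (0, 1, 1, 2) = (7, 4, 6, 5)
The blocked processes can never fit:
  blocked: T4 wants (3, 5, 4, 2), pool (7, 4, 6, 5) — not enough cpu
  blocked: T7 wants (8, 2, 4, 2), pool (7, 4, 6, 5) — not enough gpu
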